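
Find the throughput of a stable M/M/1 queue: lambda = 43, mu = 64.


For a stable queue (lambda < mu), throughput = lambda = 43 per hour

43 per hour


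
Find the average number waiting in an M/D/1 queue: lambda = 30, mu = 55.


M/D/1: Lq = rho^2 / (2*(1-rho)) where rho = 30/55; Lq = 0.33

0.33


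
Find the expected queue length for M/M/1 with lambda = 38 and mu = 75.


rho = 38/75; Lq = rho^2/(1-rho) = 0.52

0.52


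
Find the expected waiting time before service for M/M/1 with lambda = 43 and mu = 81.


rho = 43/81; Wq = rho/(mu - lambda) = 0.014 hours

0.014 hours


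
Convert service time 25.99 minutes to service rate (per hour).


mu = 60 / avg_service_time = 60 / 25.99 = 2.31 per hour

2.31 per hour


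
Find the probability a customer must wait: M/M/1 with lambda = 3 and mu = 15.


P(wait) = rho = lambda/mu = 3/15 = 0.2

0.2


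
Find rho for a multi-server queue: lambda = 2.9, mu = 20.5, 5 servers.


rho = lambda / (c * mu) = 2.9 / (5 * 20.5) = 0.0283

0.0283


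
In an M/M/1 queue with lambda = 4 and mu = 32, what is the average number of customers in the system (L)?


rho = 4/32; L = rho/(1-rho) = 0.14

0.14


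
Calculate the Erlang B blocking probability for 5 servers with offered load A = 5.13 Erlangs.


B(N,A) = (A^N/N!) / sum(A^k/k!, k=0..N) with N=5, A=5.13 = 0.2953

0.2953


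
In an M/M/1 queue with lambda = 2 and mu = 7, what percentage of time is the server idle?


Idle fraction = (1 - rho) * 100 = (1 - 2/7) * 100 = 71.4%

71.4%


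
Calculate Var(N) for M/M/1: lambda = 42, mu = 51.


rho = 42/51; Var(N) = rho/(1-rho)^2 = 26.44

26.44


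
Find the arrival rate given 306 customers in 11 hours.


lambda = total arrivals / time = 306 / 11 = 27.82 per hour

27.82 per hour


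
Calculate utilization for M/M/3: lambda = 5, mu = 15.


rho = lambda/(c*mu) = 5/(3*15) = 0.1111

0.1111


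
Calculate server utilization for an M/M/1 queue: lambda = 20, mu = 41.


rho = lambda/mu = 20/41 = 0.4878

0.4878


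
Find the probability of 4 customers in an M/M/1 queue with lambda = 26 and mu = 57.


rho = 26/57; P(n) = (1-rho)*rho^n = (1-26/57)*(26/57)^4 = 0.0235

0.0235


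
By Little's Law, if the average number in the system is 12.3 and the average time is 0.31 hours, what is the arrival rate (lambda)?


lambda = L / W = 12.3 / 0.31 = 39.68 per hour

39.68 per hour


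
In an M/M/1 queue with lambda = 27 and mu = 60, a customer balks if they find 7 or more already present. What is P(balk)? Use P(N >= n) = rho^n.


P(N >= 7) = rho^7 = (27/60)^7 = 0.0037

0.0037


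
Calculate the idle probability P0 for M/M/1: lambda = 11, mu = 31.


P0 = 1 - rho = 1 - 11/31 = 0.6452

0.6452


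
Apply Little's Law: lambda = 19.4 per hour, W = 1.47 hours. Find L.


L = lambda * W = 19.4 * 1.47 = 28.52

28.52


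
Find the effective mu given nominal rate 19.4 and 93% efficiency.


Effective rate = mu * efficiency = 19.4 * 0.93 = 18.04 per hour

18.04 per hour


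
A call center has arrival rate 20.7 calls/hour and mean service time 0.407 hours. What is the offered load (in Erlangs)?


Offered load a = lambda * E[S] = 20.7 * 0.407 = 8.42 Erlangs

8.42 Erlangs


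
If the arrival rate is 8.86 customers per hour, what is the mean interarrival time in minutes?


Mean interarrival time = 60/lambda = 60/8.86 = 6.77 minutes

6.77 minutes


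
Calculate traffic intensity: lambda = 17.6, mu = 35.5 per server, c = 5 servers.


rho = lambda / (c * mu) = 17.6 / (5 * 35.5) = 0.0992

0.0992


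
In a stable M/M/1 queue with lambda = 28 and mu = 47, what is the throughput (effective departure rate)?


For a stable queue (lambda < mu), throughput = lambda = 28 per hour

28 per hour


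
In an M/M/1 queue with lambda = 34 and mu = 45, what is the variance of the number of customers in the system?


rho = 34/45; Var(N) = rho/(1-rho)^2 = 12.64

12.64


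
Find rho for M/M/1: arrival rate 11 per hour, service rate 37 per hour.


rho = lambda/mu = 11/37 = 0.2973

0.2973


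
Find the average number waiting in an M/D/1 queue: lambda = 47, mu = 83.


M/D/1: Lq = rho^2 / (2*(1-rho)) where rho = 47/83; Lq = 0.37

0.37


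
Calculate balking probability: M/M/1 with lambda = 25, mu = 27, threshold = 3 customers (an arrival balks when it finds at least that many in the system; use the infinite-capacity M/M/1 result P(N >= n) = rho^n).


P(N >= 3) = rho^3 = (25/27)^3 = 0.7938

0.7938


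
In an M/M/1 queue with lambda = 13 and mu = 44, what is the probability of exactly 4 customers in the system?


rho = 13/44; P(n) = (1-rho)*rho^n = (1-13/44)*(13/44)^4 = 0.0054

0.0054


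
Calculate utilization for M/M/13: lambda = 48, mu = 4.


rho = lambda/(c*mu) = 48/(13*4) = 0.9231

0.9231


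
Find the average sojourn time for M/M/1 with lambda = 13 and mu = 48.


W = 1/(mu - lambda) = 1/(48 - 13) = 0.0286 hours

0.0286 hours


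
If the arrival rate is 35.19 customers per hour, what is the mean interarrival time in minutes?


Mean interarrival time = 60/lambda = 60/35.19 = 1.71 minutes

1.71 minutes


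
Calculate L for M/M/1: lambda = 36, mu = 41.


rho = 36/41; L = rho/(1-rho) = 7.2

7.2


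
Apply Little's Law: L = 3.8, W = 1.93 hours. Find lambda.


lambda = L / W = 3.8 / 1.93 = 1.97 per hour

1.97 per hour


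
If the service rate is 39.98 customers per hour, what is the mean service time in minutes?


Mean service time = 60/mu = 60/39.98 = 1.5 minutes

1.5 minutes


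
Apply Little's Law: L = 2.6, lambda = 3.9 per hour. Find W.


W = L / lambda = 2.6 / 3.9 = 0.6667 hours

0.6667 hours


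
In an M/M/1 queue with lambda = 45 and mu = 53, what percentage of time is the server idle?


Idle fraction = (1 - rho) * 100 = (1 - 45/53) * 100 = 15.1%

15.1%


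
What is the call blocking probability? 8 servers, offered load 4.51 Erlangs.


B(N,A) = (A^N/N!) / sum(A^k/k!, k=0..N) with N=8, A=4.51 = 0.0487

0.0487


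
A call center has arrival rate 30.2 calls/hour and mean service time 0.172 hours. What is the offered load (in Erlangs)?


Offered load a = lambda * E[S] = 30.2 * 0.172 = 5.19 Erlangs

5.19 Erlangs


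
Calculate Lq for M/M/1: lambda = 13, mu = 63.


rho = 13/63; Lq = rho^2/(1-rho) = 0.05

0.05


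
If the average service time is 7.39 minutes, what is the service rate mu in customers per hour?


mu = 60 / avg_service_time = 60 / 7.39 = 8.12 per hour

8.12 per hour


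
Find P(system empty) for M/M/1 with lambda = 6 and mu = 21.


P0 = 1 - rho = 1 - 6/21 = 0.7143

0.7143


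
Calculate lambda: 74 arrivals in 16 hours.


lambda = total arrivals / time = 74 / 16 = 4.63 per hour

4.63 per hour


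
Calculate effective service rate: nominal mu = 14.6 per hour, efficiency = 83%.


Effective rate = mu * efficiency = 14.6 * 0.83 = 12.12 per hour

12.12 per hour


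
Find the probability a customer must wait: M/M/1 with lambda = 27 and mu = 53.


P(wait) = rho = lambda/mu = 27/53 = 0.5094

0.5094


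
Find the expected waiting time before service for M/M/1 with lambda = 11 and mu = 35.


rho = 11/35; Wq = rho/(mu - lambda) = 0.0131 hours

0.0131 hours


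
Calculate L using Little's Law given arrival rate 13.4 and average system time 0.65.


L = lambda * W = 13.4 * 0.65 = 8.71

8.71


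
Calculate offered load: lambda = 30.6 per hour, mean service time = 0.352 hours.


Offered load a = lambda * E[S] = 30.6 * 0.352 = 10.77 Erlangs

10.77 Erlangs


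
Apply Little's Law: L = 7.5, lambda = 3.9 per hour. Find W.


W = L / lambda = 7.5 / 3.9 = 1.9231 hours

1.9231 hours


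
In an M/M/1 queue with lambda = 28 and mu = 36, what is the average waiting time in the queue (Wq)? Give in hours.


rho = 28/36; Wq = rho/(mu - lambda) = 0.0972 hours

0.0972 hours


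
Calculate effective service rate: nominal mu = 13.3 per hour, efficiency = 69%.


Effective rate = mu * efficiency = 13.3 * 0.69 = 9.18 per hour

9.18 per hour


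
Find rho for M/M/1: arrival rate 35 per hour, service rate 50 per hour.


rho = lambda/mu = 35/50 = 0.7

0.7


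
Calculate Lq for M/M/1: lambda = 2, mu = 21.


rho = 2/21; Lq = rho^2/(1-rho) = 0.01

0.01


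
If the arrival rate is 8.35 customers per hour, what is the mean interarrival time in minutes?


Mean interarrival time = 60/lambda = 60/8.35 = 7.19 minutes

7.19 minutes


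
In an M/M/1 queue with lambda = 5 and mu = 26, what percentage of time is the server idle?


Idle fraction = (1 - rho) * 100 = (1 - 5/26) * 100 = 80.8%

80.8%


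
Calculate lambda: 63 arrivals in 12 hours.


lambda = total arrivals / time = 63 / 12 = 5.25 per hour

5.25 per hour


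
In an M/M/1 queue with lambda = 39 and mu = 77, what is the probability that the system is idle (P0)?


P0 = 1 - rho = 1 - 39/77 = 0.4935

0.4935


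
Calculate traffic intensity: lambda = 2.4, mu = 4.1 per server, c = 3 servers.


rho = lambda / (c * mu) = 2.4 / (3 * 4.1) = 0.1951

0.1951


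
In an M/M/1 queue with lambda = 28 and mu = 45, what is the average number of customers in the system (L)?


rho = 28/45; L = rho/(1-rho) = 1.65

1.65


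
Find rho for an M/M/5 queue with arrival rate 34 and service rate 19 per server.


rho = lambda/(c*mu) = 34/(5*19) = 0.3579

0.3579


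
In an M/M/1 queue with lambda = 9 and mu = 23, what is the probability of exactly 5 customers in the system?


rho = 9/23; P(n) = (1-rho)*rho^n = (1-9/23)*(9/23)^5 = 0.0056

0.0056


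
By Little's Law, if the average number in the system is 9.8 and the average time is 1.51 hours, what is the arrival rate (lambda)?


lambda = L / W = 9.8 / 1.51 = 6.49 per hour

6.49 per hour


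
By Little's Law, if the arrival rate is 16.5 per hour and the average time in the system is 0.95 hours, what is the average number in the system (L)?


L = lambda * W = 16.5 * 0.95 = 15.68

15.68


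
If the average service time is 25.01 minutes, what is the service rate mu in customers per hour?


mu = 60 / avg_service_time = 60 / 25.01 = 2.4 per hour

2.4 per hour


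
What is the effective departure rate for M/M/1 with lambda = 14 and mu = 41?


For a stable queue (lambda < mu), throughput = lambda = 14 per hour

14 per hour


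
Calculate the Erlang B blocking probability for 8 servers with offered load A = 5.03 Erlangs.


B(N,A) = (A^N/N!) / sum(A^k/k!, k=0..N) with N=8, A=5.03 = 0.0715

0.0715


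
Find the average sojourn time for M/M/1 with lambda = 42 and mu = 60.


W = 1/(mu - lambda) = 1/(60 - 42) = 0.0556 hours

0.0556 hours


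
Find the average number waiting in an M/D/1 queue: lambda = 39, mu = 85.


M/D/1: Lq = rho^2 / (2*(1-rho)) where rho = 39/85; Lq = 0.19

0.19


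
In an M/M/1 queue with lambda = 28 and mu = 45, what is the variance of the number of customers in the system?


rho = 28/45; Var(N) = rho/(1-rho)^2 = 4.36

4.36


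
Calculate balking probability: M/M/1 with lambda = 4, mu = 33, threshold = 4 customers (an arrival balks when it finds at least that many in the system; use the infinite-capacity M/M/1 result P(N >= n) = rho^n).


P(N >= 4) = rho^4 = (4/33)^4 = 0.0002

0.0002


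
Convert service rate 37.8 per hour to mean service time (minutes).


Mean service time = 60/mu = 60/37.8 = 1.59 minutes

1.59 minutes


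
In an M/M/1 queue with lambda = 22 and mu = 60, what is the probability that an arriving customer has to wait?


P(wait) = rho = lambda/mu = 22/60 = 0.3667

0.3667


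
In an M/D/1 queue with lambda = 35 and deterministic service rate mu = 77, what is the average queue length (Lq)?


M/D/1: Lq = rho^2 / (2*(1-rho)) where rho = 35/77; Lq = 0.19

0.19


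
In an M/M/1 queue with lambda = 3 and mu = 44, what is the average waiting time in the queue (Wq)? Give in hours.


rho = 3/44; Wq = rho/(mu - lambda) = 0.0017 hours

0.0017 hours


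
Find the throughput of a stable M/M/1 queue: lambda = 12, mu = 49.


For a stable queue (lambda < mu), throughput = lambda = 12 per hour

12 per hour


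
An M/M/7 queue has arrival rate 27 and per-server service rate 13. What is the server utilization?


rho = lambda/(c*mu) = 27/(7*13) = 0.2967

0.2967


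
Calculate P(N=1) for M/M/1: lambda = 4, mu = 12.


rho = 4/12; P(n) = (1-rho)*rho^n = (1-4/12)*(4/12)^1 = 0.2222

0.2222


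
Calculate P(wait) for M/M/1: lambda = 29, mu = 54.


P(wait) = rho = lambda/mu = 29/54 = 0.537

0.537


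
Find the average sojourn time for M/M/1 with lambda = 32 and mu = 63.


W = 1/(mu - lambda) = 1/(63 - 32) = 0.0323 hours

0.0323 hours


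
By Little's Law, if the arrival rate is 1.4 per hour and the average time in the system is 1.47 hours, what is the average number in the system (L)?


L = lambda * W = 1.4 * 1.47 = 2.06

2.06


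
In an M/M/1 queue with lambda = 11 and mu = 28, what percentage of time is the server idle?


Idle fraction = (1 - rho) * 100 = (1 - 11/28) * 100 = 60.7%

60.7%


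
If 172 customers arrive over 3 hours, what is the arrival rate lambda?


lambda = total arrivals / time = 172 / 3 = 57.33 per hour

57.33 per hour


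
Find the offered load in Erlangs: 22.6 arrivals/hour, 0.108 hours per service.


Offered load a = lambda * E[S] = 22.6 * 0.108 = 2.44 Erlangs

2.44 Erlangs


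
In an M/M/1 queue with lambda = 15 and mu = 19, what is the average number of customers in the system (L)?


rho = 15/19; L = rho/(1-rho) = 3.75

3.75


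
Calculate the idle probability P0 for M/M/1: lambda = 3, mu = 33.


P0 = 1 - rho = 1 - 3/33 = 0.9091

0.9091


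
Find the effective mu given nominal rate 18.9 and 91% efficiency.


Effective rate = mu * efficiency = 18.9 * 0.91 = 17.2 per hour

17.2 per hour


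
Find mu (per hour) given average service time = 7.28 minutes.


mu = 60 / avg_service_time = 60 / 7.28 = 8.24 per hour

8.24 per hour


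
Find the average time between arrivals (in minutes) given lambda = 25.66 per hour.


Mean interarrival time = 60/lambda = 60/25.66 = 2.34 minutes

2.34 minutes


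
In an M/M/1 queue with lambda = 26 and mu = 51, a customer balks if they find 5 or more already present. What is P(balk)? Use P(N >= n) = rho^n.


P(N >= 5) = rho^5 = (26/51)^5 = 0.0344

0.0344


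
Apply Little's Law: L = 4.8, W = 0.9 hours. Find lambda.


lambda = L / W = 4.8 / 0.9 = 5.33 per hour

5.33 per hour


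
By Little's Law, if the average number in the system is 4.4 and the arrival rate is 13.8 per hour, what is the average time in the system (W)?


W = L / lambda = 4.4 / 13.8 = 0.3188 hours

0.3188 hours


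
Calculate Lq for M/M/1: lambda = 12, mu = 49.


rho = 12/49; Lq = rho^2/(1-rho) = 0.08

0.08


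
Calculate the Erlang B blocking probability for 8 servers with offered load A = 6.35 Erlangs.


B(N,A) = (A^N/N!) / sum(A^k/k!, k=0..N) with N=8, A=6.35 = 0.1415

0.1415


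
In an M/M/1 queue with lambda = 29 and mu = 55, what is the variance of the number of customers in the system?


rho = 29/55; Var(N) = rho/(1-rho)^2 = 2.36

2.36


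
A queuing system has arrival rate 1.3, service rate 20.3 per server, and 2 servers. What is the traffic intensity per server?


rho = lambda / (c * mu) = 1.3 / (2 * 20.3) = 0.032

0.032


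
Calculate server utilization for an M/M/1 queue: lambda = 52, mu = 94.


rho = lambda/mu = 52/94 = 0.5532

0.5532


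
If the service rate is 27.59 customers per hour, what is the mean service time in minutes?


Mean service time = 60/mu = 60/27.59 = 2.17 minutes

2.17 minutes


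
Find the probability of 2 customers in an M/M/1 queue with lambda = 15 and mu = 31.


rho = 15/31; P(n) = (1-rho)*rho^n = (1-15/31)*(15/31)^2 = 0.1208

0.1208


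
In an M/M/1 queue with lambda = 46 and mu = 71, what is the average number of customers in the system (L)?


rho = 46/71; L = rho/(1-rho) = 1.84

1.84


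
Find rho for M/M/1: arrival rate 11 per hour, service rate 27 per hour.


rho = lambda/mu = 11/27 = 0.4074

0.4074


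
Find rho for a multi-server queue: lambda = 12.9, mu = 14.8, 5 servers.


rho = lambda / (c * mu) = 12.9 / (5 * 14.8) = 0.1743

0.1743


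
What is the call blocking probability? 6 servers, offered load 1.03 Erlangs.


B(N,A) = (A^N/N!) / sum(A^k/k!, k=0..N) with N=6, A=1.03 = 0.0006

0.0006


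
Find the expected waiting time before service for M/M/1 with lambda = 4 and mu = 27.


rho = 4/27; Wq = rho/(mu - lambda) = 0.0064 hours

0.0064 hours


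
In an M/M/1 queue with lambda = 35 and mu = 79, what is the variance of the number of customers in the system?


rho = 35/79; Var(N) = rho/(1-rho)^2 = 1.43

1.43


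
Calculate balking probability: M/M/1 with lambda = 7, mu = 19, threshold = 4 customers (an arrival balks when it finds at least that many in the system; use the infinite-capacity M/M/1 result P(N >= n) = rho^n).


P(N >= 4) = rho^4 = (7/19)^4 = 0.0184

0.0184


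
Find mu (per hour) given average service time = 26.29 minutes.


mu = 60 / avg_service_time = 60 / 26.29 = 2.28 per hour

2.28 per hour


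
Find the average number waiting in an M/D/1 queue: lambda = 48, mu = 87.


M/D/1: Lq = rho^2 / (2*(1-rho)) where rho = 48/87; Lq = 0.34

0.34


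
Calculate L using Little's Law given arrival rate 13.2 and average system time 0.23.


L = lambda * W = 13.2 * 0.23 = 3.04

3.04


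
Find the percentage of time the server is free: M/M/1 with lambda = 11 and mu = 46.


Idle fraction = (1 - rho) * 100 = (1 - 11/46) * 100 = 76.1%

76.1%


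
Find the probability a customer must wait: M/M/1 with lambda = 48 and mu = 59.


P(wait) = rho = lambda/mu = 48/59 = 0.8136

0.8136


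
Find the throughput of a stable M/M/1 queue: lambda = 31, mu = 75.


For a stable queue (lambda < mu), throughput = lambda = 31 per hour

31 per hour


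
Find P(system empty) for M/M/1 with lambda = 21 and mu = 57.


P0 = 1 - rho = 1 - 21/57 = 0.6316

0.6316


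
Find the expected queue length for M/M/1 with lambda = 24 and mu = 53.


rho = 24/53; Lq = rho^2/(1-rho) = 0.37

0.37


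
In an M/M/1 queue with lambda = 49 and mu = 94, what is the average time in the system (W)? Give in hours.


W = 1/(mu - lambda) = 1/(94 - 49) = 0.0222 hours

0.0222 hours


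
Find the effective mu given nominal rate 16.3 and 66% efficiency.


Effective rate = mu * efficiency = 16.3 * 0.66 = 10.76 per hour

10.76 per hour


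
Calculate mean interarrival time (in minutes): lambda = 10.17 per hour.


Mean interarrival time = 60/lambda = 60/10.17 = 5.9 minutes

5.9 minutes


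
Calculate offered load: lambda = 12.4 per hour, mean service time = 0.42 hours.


Offered load a = lambda * E[S] = 12.4 * 0.42 = 5.21 Erlangs

5.21 Erlangs


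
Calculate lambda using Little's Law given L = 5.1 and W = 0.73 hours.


lambda = L / W = 5.1 / 0.73 = 6.99 per hour

6.99 per hour


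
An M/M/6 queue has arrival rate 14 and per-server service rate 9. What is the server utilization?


rho = lambda/(c*mu) = 14/(6*9) = 0.2593

0.2593


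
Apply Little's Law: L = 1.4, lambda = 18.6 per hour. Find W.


W = L / lambda = 1.4 / 18.6 = 0.0753 hours

0.0753 hours


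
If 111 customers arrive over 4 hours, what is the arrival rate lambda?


lambda = total arrivals / time = 111 / 4 = 27.75 per hour

27.75 per hour


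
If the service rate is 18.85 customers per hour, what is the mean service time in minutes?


Mean service time = 60/mu = 60/18.85 = 3.18 minutes

3.18 minutes


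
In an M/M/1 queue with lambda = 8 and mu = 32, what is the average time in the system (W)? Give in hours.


W = 1/(mu - lambda) = 1/(32 - 8) = 0.0417 hours

0.0417 hours


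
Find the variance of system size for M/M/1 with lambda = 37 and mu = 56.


rho = 37/56; Var(N) = rho/(1-rho)^2 = 5.74

5.74


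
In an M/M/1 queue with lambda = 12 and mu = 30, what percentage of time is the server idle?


Idle fraction = (1 - rho) * 100 = (1 - 12/30) * 100 = 60.0%

60.0%


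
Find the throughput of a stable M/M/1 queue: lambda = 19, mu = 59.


For a stable queue (lambda < mu), throughput = lambda = 19 per hour

19 per hour


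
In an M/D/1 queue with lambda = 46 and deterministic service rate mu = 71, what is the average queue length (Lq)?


M/D/1: Lq = rho^2 / (2*(1-rho)) where rho = 46/71; Lq = 0.6

0.6


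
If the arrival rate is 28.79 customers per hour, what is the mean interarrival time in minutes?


Mean interarrival time = 60/lambda = 60/28.79 = 2.08 minutes

2.08 minutes


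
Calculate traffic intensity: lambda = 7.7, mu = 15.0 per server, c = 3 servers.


rho = lambda / (c * mu) = 7.7 / (3 * 15.0) = 0.1711

0.1711


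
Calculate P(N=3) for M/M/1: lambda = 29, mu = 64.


rho = 29/64; P(n) = (1-rho)*rho^n = (1-29/64)*(29/64)^3 = 0.0509

0.0509


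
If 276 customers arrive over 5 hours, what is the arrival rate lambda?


lambda = total arrivals / time = 276 / 5 = 55.2 per hour

55.2 per hour


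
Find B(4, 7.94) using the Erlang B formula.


B(N,A) = (A^N/N!) / sum(A^k/k!, k=0..N) with N=4, A=7.94 = 0.572

0.572


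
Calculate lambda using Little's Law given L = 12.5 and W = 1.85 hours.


lambda = L / W = 12.5 / 1.85 = 6.76 per hour

6.76 per hour


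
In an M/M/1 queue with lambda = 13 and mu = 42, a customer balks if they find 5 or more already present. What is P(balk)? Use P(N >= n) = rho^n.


P(N >= 5) = rho^5 = (13/42)^5 = 0.0028

0.0028


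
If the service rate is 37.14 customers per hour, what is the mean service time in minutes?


Mean service time = 60/mu = 60/37.14 = 1.62 minutes

1.62 minutes


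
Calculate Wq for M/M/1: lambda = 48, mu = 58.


rho = 48/58; Wq = rho/(mu - lambda) = 0.0828 hours

0.0828 hours


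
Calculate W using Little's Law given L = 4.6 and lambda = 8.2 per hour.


W = L / lambda = 4.6 / 8.2 = 0.561 hours

0.561 hours


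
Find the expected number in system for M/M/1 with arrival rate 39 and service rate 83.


rho = 39/83; L = rho/(1-rho) = 0.89

0.89


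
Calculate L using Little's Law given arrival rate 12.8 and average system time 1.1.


L = lambda * W = 12.8 * 1.1 = 14.08

14.08


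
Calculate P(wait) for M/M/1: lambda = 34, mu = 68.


P(wait) = rho = lambda/mu = 34/68 = 0.5

0.5


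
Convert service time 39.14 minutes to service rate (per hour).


mu = 60 / avg_service_time = 60 / 39.14 = 1.53 per hour

1.53 per hour


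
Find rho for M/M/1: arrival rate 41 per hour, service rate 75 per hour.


rho = lambda/mu = 41/75 = 0.5467

0.5467


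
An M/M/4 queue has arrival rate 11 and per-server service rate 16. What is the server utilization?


rho = lambda/(c*mu) = 11/(4*16) = 0.1719

0.1719


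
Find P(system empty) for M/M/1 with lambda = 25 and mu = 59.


P0 = 1 - rho = 1 - 25/59 = 0.5763

0.5763


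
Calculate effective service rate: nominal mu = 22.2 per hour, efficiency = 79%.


Effective rate = mu * efficiency = 22.2 * 0.79 = 17.54 per hour

17.54 per hour


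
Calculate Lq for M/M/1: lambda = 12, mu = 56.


rho = 12/56; Lq = rho^2/(1-rho) = 0.06

0.06


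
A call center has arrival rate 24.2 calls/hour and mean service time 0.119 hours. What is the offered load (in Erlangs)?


Offered load a = lambda * E[S] = 24.2 * 0.119 = 2.88 Erlangs

2.88 Erlangs


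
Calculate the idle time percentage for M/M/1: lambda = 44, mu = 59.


Idle fraction = (1 - rho) * 100 = (1 - 44/59) * 100 = 25.4%

25.4%


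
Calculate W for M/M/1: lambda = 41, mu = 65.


W = 1/(mu - lambda) = 1/(65 - 41) = 0.0417 hours

0.0417 hours


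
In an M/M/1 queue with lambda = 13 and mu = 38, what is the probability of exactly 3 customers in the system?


rho = 13/38; P(n) = (1-rho)*rho^n = (1-13/38)*(13/38)^3 = 0.0263

0.0263


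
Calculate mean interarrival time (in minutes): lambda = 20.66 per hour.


Mean interarrival time = 60/lambda = 60/20.66 = 2.9 minutes

2.9 minutes


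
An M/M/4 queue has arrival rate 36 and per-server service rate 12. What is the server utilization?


rho = lambda/(c*mu) = 36/(4*12) = 0.75

0.75


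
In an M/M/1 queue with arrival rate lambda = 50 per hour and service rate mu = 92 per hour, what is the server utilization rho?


rho = lambda/mu = 50/92 = 0.5435

0.5435


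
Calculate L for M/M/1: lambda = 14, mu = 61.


rho = 14/61; L = rho/(1-rho) = 0.3

0.3


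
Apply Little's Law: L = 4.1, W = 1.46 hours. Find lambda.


lambda = L / W = 4.1 / 1.46 = 2.81 per hour

2.81 per hour


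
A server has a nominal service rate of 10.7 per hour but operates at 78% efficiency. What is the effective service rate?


Effective rate = mu * efficiency = 10.7 * 0.78 = 8.35 per hour

8.35 per hour


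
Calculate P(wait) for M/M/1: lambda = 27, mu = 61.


P(wait) = rho = lambda/mu = 27/61 = 0.4426

0.4426


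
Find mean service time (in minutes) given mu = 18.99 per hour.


Mean service time = 60/mu = 60/18.99 = 3.16 minutes

3.16 minutes


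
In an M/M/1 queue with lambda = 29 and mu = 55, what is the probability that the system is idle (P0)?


P0 = 1 - rho = 1 - 29/55 = 0.4727

0.4727


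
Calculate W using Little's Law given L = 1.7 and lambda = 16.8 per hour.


W = L / lambda = 1.7 / 16.8 = 0.1012 hours

0.1012 hours


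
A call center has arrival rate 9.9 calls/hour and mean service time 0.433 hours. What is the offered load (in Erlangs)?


Offered load a = lambda * E[S] = 9.9 * 0.433 = 4.29 Erlangs

4.29 Erlangs


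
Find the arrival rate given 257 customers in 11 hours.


lambda = total arrivals / time = 257 / 11 = 23.36 per hour

23.36 per hour


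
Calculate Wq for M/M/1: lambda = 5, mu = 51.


rho = 5/51; Wq = rho/(mu - lambda) = 0.0021 hours

0.0021 hours


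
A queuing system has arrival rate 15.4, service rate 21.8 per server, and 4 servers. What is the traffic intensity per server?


rho = lambda / (c * mu) = 15.4 / (4 * 21.8) = 0.1766

0.1766


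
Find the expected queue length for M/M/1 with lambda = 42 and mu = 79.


rho = 42/79; Lq = rho^2/(1-rho) = 0.6

0.6


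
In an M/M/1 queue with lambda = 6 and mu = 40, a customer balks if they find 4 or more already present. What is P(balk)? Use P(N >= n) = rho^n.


P(N >= 4) = rho^4 = (6/40)^4 = 0.0005

0.0005


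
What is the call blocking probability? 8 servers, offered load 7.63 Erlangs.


B(N,A) = (A^N/N!) / sum(A^k/k!, k=0..N) with N=8, A=7.63 = 0.2148

0.2148


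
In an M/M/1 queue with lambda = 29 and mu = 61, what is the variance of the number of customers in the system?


rho = 29/61; Var(N) = rho/(1-rho)^2 = 1.73

1.73


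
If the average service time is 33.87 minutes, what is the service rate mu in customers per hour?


mu = 60 / avg_service_time = 60 / 33.87 = 1.77 per hour

1.77 per hour


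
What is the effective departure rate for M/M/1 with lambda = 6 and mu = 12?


For a stable queue (lambda < mu), throughput = lambda = 6 per hour

6 per hour


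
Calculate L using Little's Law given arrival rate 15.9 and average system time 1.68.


L = lambda * W = 15.9 * 1.68 = 26.71

26.71


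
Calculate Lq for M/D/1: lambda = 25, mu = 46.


M/D/1: Lq = rho^2 / (2*(1-rho)) where rho = 25/46; Lq = 0.32

0.32


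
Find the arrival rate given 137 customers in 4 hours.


lambda = total arrivals / time = 137 / 4 = 34.25 per hour

34.25 per hour


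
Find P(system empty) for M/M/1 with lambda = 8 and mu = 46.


P0 = 1 - rho = 1 - 8/46 = 0.8261

0.8261


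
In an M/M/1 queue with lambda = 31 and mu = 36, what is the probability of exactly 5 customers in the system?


rho = 31/36; P(n) = (1-rho)*rho^n = (1-31/36)*(31/36)^5 = 0.0658

0.0658


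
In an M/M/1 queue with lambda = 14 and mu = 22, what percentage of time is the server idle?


Idle fraction = (1 - rho) * 100 = (1 - 14/22) * 100 = 36.4%

36.4%


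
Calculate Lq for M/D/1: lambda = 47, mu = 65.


M/D/1: Lq = rho^2 / (2*(1-rho)) where rho = 47/65; Lq = 0.94

0.94


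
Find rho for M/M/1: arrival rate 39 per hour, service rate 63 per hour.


rho = lambda/mu = 39/63 = 0.619

0.619


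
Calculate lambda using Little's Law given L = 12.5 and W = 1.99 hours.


lambda = L / W = 12.5 / 1.99 = 6.28 per hour

6.28 per hour


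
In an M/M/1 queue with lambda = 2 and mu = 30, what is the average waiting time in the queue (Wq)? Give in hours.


rho = 2/30; Wq = rho/(mu - lambda) = 0.0024 hours

0.0024 hours


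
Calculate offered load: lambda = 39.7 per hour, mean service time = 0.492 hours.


Offered load a = lambda * E[S] = 39.7 * 0.492 = 19.53 Erlangs

19.53 Erlangs


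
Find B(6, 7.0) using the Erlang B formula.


B(N,A) = (A^N/N!) / sum(A^k/k!, k=0..N) with N=6, A=7.0 = 0.3313

0.3313


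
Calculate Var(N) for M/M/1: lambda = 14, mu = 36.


rho = 14/36; Var(N) = rho/(1-rho)^2 = 1.04

1.04


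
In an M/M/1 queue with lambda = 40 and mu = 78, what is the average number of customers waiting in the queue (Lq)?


rho = 40/78; Lq = rho^2/(1-rho) = 0.54

0.54


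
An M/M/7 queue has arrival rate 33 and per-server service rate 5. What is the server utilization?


rho = lambda/(c*mu) = 33/(7*5) = 0.9429

0.9429


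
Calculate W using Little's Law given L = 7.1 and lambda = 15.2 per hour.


W = L / lambda = 7.1 / 15.2 = 0.4671 hours

0.4671 hours


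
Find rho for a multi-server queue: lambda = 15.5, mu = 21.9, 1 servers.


rho = lambda / (c * mu) = 15.5 / (1 * 21.9) = 0.7078

0.7078


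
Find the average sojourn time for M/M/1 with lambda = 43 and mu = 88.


W = 1/(mu - lambda) = 1/(88 - 43) = 0.0222 hours

0.0222 hours


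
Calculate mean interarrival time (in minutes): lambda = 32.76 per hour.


Mean interarrival time = 60/lambda = 60/32.76 = 1.83 minutes

1.83 minutes


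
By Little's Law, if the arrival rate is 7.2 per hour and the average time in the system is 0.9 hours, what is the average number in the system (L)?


L = lambda * W = 7.2 * 0.9 = 6.48

6.48


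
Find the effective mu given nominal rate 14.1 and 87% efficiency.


Effective rate = mu * efficiency = 14.1 * 0.87 = 12.27 per hour

12.27 per hour


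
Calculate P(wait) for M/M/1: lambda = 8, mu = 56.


P(wait) = rho = lambda/mu = 8/56 = 0.1429

0.1429


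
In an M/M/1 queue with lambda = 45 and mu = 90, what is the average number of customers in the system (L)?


rho = 45/90; L = rho/(1-rho) = 1.0

1.0


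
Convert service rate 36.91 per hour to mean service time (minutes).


Mean service time = 60/mu = 60/36.91 = 1.63 minutes

1.63 minutes


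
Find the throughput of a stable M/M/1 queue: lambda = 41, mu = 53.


For a stable queue (lambda < mu), throughput = lambda = 41 per hour

41 per hour


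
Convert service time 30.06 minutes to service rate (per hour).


mu = 60 / avg_service_time = 60 / 30.06 = 2.0 per hour

2.0 per hour


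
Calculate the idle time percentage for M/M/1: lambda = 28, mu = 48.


Idle fraction = (1 - rho) * 100 = (1 - 28/48) * 100 = 41.7%

41.7%


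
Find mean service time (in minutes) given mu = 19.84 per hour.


Mean service time = 60/mu = 60/19.84 = 3.02 minutes

3.02 minutes


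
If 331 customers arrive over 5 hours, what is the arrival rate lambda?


lambda = total arrivals / time = 331 / 5 = 66.2 per hour

66.2 per hour


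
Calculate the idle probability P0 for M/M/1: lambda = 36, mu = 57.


P0 = 1 - rho = 1 - 36/57 = 0.3684

0.3684


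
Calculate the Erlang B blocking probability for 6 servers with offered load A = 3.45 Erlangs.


B(N,A) = (A^N/N!) / sum(A^k/k!, k=0..N) with N=6, A=3.45 = 0.0792

0.0792


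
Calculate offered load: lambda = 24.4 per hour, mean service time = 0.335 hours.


Offered load a = lambda * E[S] = 24.4 * 0.335 = 8.17 Erlangs

8.17 Erlangs


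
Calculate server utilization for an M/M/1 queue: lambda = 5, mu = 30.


rho = lambda/mu = 5/30 = 0.1667

0.1667


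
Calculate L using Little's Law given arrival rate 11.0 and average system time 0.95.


L = lambda * W = 11.0 * 0.95 = 10.45

10.45


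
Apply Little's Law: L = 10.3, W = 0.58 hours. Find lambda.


lambda = L / W = 10.3 / 0.58 = 17.76 per hour

17.76 per hour


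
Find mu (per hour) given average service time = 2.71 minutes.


mu = 60 / avg_service_time = 60 / 2.71 = 22.14 per hour

22.14 per hour


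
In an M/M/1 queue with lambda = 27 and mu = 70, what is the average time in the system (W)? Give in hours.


W = 1/(mu - lambda) = 1/(70 - 27) = 0.0233 hours

0.0233 hours


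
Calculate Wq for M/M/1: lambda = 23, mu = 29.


rho = 23/29; Wq = rho/(mu - lambda) = 0.1322 hours

0.1322 hours


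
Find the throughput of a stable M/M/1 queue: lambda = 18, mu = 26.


For a stable queue (lambda < mu), throughput = lambda = 18 per hour

18 per hour


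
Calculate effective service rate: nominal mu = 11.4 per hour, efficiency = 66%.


Effective rate = mu * efficiency = 11.4 * 0.66 = 7.52 per hour

7.52 per hour


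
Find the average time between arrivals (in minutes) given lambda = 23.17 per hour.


Mean interarrival time = 60/lambda = 60/23.17 = 2.59 minutes

2.59 minutes


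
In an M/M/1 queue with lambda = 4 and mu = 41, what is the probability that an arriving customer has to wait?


P(wait) = rho = lambda/mu = 4/41 = 0.0976

0.0976


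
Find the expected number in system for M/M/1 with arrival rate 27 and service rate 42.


rho = 27/42; L = rho/(1-rho) = 1.8

1.8


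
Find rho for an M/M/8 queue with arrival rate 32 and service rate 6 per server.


rho = lambda/(c*mu) = 32/(8*6) = 0.6667

0.6667


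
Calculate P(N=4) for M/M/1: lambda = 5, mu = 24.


rho = 5/24; P(n) = (1-rho)*rho^n = (1-5/24)*(5/24)^4 = 0.0015

0.0015


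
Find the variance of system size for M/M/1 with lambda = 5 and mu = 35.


rho = 5/35; Var(N) = rho/(1-rho)^2 = 0.19

0.19


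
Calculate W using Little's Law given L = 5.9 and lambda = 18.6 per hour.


W = L / lambda = 5.9 / 18.6 = 0.3172 hours

0.3172 hours


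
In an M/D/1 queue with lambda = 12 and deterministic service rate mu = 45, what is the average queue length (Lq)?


M/D/1: Lq = rho^2 / (2*(1-rho)) where rho = 12/45; Lq = 0.05

0.05


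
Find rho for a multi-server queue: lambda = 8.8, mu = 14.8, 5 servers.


rho = lambda / (c * mu) = 8.8 / (5 * 14.8) = 0.1189

0.1189


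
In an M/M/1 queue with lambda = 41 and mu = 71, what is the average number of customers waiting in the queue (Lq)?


rho = 41/71; Lq = rho^2/(1-rho) = 0.79

0.79


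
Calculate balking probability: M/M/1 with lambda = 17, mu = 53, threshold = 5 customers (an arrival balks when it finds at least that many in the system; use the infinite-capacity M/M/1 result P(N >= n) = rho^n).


P(N >= 5) = rho^5 = (17/53)^5 = 0.0034

0.0034


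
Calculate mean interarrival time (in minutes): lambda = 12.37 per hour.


Mean interarrival time = 60/lambda = 60/12.37 = 4.85 minutes

4.85 minutes


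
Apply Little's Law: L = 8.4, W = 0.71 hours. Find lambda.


lambda = L / W = 8.4 / 0.71 = 11.83 per hour

11.83 per hour


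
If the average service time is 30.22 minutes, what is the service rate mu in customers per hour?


mu = 60 / avg_service_time = 60 / 30.22 = 1.99 per hour

1.99 per hour


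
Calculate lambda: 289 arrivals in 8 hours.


lambda = total arrivals / time = 289 / 8 = 36.13 per hour

36.13 per hour


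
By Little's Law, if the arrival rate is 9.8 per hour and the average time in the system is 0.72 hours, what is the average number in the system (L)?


L = lambda * W = 9.8 * 0.72 = 7.06

7.06


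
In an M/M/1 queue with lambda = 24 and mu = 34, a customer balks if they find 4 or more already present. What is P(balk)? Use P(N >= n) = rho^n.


P(N >= 4) = rho^4 = (24/34)^4 = 0.2483

0.2483


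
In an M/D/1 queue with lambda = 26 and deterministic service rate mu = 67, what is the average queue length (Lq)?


M/D/1: Lq = rho^2 / (2*(1-rho)) where rho = 26/67; Lq = 0.12

0.12


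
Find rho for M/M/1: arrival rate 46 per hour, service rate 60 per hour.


rho = lambda/mu = 46/60 = 0.7667

0.7667


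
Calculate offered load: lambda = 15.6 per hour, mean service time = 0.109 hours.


Offered load a = lambda * E[S] = 15.6 * 0.109 = 1.7 Erlangs

1.7 Erlangs


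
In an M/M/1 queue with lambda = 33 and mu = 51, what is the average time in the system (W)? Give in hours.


W = 1/(mu - lambda) = 1/(51 - 33) = 0.0556 hours

0.0556 hours


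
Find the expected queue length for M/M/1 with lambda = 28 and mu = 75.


rho = 28/75; Lq = rho^2/(1-rho) = 0.22

0.22


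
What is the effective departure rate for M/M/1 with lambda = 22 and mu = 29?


For a stable queue (lambda < mu), throughput = lambda = 22 per hour

22 per hour


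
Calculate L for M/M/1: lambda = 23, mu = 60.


rho = 23/60; L = rho/(1-rho) = 0.62

0.62


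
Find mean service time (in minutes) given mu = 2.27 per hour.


Mean service time = 60/mu = 60/2.27 = 26.43 minutes

26.43 minutes


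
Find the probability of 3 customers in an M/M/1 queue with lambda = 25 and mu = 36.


rho = 25/36; P(n) = (1-rho)*rho^n = (1-25/36)*(25/36)^3 = 0.1023

0.1023


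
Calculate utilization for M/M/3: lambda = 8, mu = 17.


rho = lambda/(c*mu) = 8/(3*17) = 0.1569

0.1569


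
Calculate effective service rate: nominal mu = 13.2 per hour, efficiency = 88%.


Effective rate = mu * efficiency = 13.2 * 0.88 = 11.62 per hour

11.62 per hour


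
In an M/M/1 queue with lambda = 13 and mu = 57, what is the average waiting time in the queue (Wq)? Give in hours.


rho = 13/57; Wq = rho/(mu - lambda) = 0.0052 hours

0.0052 hours


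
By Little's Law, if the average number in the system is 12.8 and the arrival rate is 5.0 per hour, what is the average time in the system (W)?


W = L / lambda = 12.8 / 5.0 = 2.56 hours

2.56 hours


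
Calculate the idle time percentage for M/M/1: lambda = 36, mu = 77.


Idle fraction = (1 - rho) * 100 = (1 - 36/77) * 100 = 53.2%

53.2%


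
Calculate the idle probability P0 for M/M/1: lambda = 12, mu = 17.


P0 = 1 - rho = 1 - 12/17 = 0.2941

0.2941


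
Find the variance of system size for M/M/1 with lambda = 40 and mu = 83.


rho = 40/83; Var(N) = rho/(1-rho)^2 = 1.8

1.8


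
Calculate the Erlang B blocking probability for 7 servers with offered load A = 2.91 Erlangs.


B(N,A) = (A^N/N!) / sum(A^k/k!, k=0..N) with N=7, A=2.91 = 0.0193

0.0193


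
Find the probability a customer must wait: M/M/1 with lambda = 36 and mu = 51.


P(wait) = rho = lambda/mu = 36/51 = 0.7059

0.7059


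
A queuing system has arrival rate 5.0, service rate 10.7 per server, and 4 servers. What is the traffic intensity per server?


rho = lambda / (c * mu) = 5.0 / (4 * 10.7) = 0.1168

0.1168


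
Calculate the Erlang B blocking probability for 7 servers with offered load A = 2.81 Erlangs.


B(N,A) = (A^N/N!) / sum(A^k/k!, k=0..N) with N=7, A=2.81 = 0.0167

0.0167


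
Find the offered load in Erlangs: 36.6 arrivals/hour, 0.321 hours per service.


Offered load a = lambda * E[S] = 36.6 * 0.321 = 11.75 Erlangs

11.75 Erlangs


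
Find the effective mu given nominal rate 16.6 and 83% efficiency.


Effective rate = mu * efficiency = 16.6 * 0.83 = 13.78 per hour

13.78 per hour
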